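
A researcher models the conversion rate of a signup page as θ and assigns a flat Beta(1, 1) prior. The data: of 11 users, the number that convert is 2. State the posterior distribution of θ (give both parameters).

Observing 2 successes and 9 failures updates Beta(1, 1) by adding the success and failure counts to the two shape parameters: α = 1+2 = 3, β = 1+9 = 10.

Posterior: Beta(3, 10)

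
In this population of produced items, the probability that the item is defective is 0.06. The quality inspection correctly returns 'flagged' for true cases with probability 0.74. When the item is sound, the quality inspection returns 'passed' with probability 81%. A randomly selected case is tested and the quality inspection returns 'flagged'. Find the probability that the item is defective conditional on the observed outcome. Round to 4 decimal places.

P(H | E) ≈ 0.1991

Let H be the event that the item is defective. P(H) = 0.06, so P(¬H) = 0.94. With E the 'flagged' result, P(E|H) = 0.74 and P(E|¬H) = 0.19.
P(E) = 0.74·0.06 + 0.19·0.94 = 0.044400 + 0.17860 = 0.22300.
By Bayes' theorem, P(H|E) = 0.044400 / 0.22300 = 0.1991.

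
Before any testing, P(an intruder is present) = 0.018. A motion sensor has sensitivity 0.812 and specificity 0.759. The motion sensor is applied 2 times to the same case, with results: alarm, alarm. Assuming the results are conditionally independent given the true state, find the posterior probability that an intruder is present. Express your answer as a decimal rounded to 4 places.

Posterior P(H) ≈ 0.1722

With H the event that an intruder is present, the joint likelihood of the observed sequence is P(data|H) = 0.812·0.812 = 0.65934 and P(data|¬H) = 0.241·0.241 = 0.058081.
Bayes: P(H|data) = 0.018·0.65934 / (0.018·0.65934 + 0.982·0.058081) = 0.011868/0.068904 = 0.1722.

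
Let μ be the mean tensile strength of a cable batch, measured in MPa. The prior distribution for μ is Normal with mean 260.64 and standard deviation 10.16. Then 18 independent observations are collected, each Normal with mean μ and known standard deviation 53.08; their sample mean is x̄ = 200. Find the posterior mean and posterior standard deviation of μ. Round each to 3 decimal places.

Prior precision 1/τ₀² = 1/10.16² = 0.00968752; data precision n/σ² = 18/53.08² = 0.00638867.
Posterior precision = 0.00968752 + 0.00638867 = 0.0160762, giving posterior SD = 1/√0.0160762 = 7.887.
Posterior mean = (0.00968752·260.64 + 0.00638867·200) / 0.0160762 = 236.542.

Posterior mean ≈ 236.542; posterior SD ≈ 7.887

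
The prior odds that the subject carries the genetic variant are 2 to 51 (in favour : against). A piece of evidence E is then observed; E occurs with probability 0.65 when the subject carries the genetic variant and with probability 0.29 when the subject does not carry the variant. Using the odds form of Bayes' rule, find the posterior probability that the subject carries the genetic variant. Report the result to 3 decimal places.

Prior odds = 2/51 = 0.039216. In log-odds, ln(0.039216) = -3.2387.
Add log likelihood ratio: ln(2.2414) = 0.80709.
Posterior log-odds = -2.4316, so posterior odds = exp(-2.4316) = 0.087897. Converting, P(H|E) = 0.087897/1.0879 = 0.081.

Posterior probability ≈ 0.081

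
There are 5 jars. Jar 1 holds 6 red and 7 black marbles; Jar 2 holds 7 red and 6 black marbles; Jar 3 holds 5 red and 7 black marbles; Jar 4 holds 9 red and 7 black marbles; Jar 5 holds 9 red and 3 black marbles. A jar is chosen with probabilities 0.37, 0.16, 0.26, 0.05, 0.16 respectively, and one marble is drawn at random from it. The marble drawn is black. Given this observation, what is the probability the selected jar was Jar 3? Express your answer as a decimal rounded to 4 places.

Posterior probability ≈ 0.3117

P(black|Jar 1) = 0.5385; P(black|Jar 2) = 0.4615; P(black|Jar 3) = 0.5833; P(black|Jar 4) = 0.4375; P(black|Jar 5) = 0.25.
Prior × likelihood for each source: 0.37·0.5385=0.1992, 0.16·0.4615=0.07385, 0.26·0.5833=0.1517, 0.05·0.4375=0.02188, 0.16·0.25=0.04000. Summing gives P(black) = 0.48662.
P(Jar 3 | black) = 0.1517 / 0.48662 = 0.3117.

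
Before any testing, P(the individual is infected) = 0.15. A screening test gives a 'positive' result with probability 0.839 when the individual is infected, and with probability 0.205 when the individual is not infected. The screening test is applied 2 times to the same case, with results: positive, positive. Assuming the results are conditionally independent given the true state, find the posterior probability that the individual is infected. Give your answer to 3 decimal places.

With H the event that the individual is infected, the joint likelihood of the observed sequence is P(data|H) = 0.839·0.839 = 0.70392 and P(data|¬H) = 0.205·0.205 = 0.042025.
Bayes: P(H|data) = 0.15·0.70392 / (0.15·0.70392 + 0.85·0.042025) = 0.10559/0.14131 = 0.7472.

Posterior P(H) ≈ 0.747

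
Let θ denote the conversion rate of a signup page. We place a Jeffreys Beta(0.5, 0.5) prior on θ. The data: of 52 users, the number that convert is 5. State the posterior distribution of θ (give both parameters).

Posterior: Beta(5.5, 47.5)

Observing 5 successes and 47 failures updates Beta(0.5, 0.5) by adding the success and failure counts to the two shape parameters: α = 0.5+5 = 5.5, β = 0.5+47 = 47.5.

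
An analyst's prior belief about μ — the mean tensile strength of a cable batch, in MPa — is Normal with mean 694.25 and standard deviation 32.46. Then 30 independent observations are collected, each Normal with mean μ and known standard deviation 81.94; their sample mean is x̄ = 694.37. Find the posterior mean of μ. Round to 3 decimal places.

Prior precision 1/τ₀² = 1/32.46² = 0.00094908; data precision n/σ² = 30/81.94² = 0.00446817.
Posterior precision = 0.00094908 + 0.00446817 = 0.00541725.
Posterior mean = (0.00094908·694.25 + 0.00446817·694.37) / 0.00541725 = 694.349.

Posterior mean ≈ 694.349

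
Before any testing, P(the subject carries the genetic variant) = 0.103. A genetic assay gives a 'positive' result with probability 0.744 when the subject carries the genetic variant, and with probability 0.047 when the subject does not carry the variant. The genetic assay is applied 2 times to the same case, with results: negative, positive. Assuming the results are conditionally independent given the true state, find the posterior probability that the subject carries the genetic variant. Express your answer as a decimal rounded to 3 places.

Posterior P(H) ≈ 0.328

With H the event that the subject carries the genetic variant, the joint likelihood of the observed sequence is P(data|H) = 0.256·0.744 = 0.19046 and P(data|¬H) = 0.953·0.047 = 0.044791.
Bayes: P(H|data) = 0.103·0.19046 / (0.103·0.19046 + 0.897·0.044791) = 0.019618/0.059795 = 0.3281.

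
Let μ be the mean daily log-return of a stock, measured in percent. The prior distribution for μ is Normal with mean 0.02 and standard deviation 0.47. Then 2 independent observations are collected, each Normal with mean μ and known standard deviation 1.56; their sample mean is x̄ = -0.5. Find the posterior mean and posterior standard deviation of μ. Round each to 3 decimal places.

With known σ, the Normal prior is conjugate. Weight on the data is w = (n/σ²)/(n/σ² + 1/τ₀²) = 0.821828/(0.821828+4.52694) = 0.15365.
Posterior mean = w·x̄ + (1−w)·μ₀ = 0.15365·-0.5 + 0.84635·0.02 = -0.060. Posterior variance = 1/(0.821828+4.52694) = 0.186959, so SD = 0.432.

Posterior mean ≈ -0.060; posterior SD ≈ 0.432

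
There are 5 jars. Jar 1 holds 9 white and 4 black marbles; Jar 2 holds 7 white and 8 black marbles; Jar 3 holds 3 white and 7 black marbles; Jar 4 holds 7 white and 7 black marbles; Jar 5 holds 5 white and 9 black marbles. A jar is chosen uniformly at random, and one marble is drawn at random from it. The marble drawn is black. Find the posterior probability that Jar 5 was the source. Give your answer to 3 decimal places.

Tabulate prior·likelihood by source: [1] prior 0.2, lik 0.3077, product 0.06154; [2] prior 0.2, lik 0.5333, product 0.1067; [3] prior 0.2, lik 0.7, product 0.1400; [4] prior 0.2, lik 0.5, product 0.1000; [5] prior 0.2, lik 0.6429, product 0.1286.
Normalizing constant = 0.53678; the posterior for Jar 5 is its product over the sum, 0.1286/0.53678 = 0.240.

Posterior probability ≈ 0.240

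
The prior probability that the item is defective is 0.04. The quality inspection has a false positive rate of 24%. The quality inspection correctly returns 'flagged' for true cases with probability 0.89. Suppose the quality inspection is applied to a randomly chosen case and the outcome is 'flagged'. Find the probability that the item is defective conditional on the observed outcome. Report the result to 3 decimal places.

Write H for 'the item is defective'. Prior odds H:¬H = 0.04/0.96 = 0.041667. For the 'flagged' outcome, the likelihood ratio is 0.89/0.24 = 3.7083.
Posterior odds = 0.041667 × 3.7083 = 0.15451, so P(H|E) = 0.15451/(1+0.15451) = 0.134.

P(H | E) ≈ 0.134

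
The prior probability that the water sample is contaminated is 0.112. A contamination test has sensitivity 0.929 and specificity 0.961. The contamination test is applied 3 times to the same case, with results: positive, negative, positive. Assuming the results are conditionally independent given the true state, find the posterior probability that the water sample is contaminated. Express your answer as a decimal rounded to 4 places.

Posterior P(H) ≈ 0.8410

With H the event that the water sample is contaminated, the joint likelihood of the observed sequence is P(data|H) = 0.929·0.071·0.929 = 0.061276 and P(data|¬H) = 0.039·0.961·0.039 = 0.0014617.
Bayes: P(H|data) = 0.112·0.061276 / (0.112·0.061276 + 0.888·0.0014617) = 0.0068629/0.0081609 = 0.8410.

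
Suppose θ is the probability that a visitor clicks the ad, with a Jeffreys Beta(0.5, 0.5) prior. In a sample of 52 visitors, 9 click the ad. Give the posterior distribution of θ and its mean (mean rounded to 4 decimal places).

Posterior: Beta(9.5, 43.5); mean ≈ 0.1792

The binomial likelihood is conjugate to the Beta prior: with 9 successes and 43 failures, the posterior is Beta(0.5+9, 0.5+43) = Beta(9.5, 43.5).
E[θ | data] = 9.5/(9.5+43.5) = 0.1792.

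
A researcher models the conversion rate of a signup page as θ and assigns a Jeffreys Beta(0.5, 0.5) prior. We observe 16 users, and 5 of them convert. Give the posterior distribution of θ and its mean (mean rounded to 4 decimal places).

Posterior: Beta(5.5, 11.5); mean ≈ 0.3235

Observing 5 successes and 11 failures updates Beta(0.5, 0.5) by adding the success and failure counts to the two shape parameters: α = 0.5+5 = 5.5, β = 0.5+11 = 11.5.
Posterior mean = α/(α+β) = 5.5/17 = 0.3235.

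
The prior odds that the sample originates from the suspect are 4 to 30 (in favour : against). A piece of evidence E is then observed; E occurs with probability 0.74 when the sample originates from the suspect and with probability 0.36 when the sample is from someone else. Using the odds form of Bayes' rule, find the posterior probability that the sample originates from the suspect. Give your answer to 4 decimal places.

Prior odds = 4/30 = 0.13333.
Likelihood ratio for E = 0.74/0.36 = 2.0556.
Posterior odds = prior odds × LR = 0.27407.
Posterior probability = odds/(1+odds) = 0.27407/1.2741 = 0.2151.

Posterior probability ≈ 0.2151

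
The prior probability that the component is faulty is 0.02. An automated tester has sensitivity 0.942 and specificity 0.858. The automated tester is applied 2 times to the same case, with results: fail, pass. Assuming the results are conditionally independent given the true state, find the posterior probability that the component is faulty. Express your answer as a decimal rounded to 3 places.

With H the event that the component is faulty, the joint likelihood of the observed sequence is P(data|H) = 0.942·0.058 = 0.054636 and P(data|¬H) = 0.142·0.858 = 0.12184.
Bayes: P(H|data) = 0.02·0.054636 / (0.02·0.054636 + 0.98·0.12184) = 0.0010927/0.12049 = 0.0091.

Posterior P(H) ≈ 0.009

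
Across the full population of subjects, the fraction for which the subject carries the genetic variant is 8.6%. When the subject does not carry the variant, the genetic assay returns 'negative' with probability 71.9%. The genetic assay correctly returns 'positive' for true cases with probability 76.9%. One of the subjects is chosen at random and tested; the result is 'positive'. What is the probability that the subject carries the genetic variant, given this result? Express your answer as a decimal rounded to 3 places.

Let H be the event that the subject carries the genetic variant. P(H) = 0.086, so P(¬H) = 0.914. With E the 'positive' result, P(E|H) = 0.769 and P(E|¬H) = 0.281.
P(E) = 0.769·0.086 + 0.281·0.914 = 0.066134 + 0.25683 = 0.32297.
By Bayes' theorem, P(H|E) = 0.066134 / 0.32297 = 0.205.

P(H | E) ≈ 0.205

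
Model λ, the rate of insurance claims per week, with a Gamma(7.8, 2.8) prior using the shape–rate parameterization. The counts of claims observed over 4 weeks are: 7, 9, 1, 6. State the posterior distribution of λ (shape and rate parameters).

The Poisson likelihood adds the total count to the shape and the number of exposure periods to the rate. Here ∑xᵢ = 23 and n = 4, so shape 7.8→30.8 and rate 2.8→6.8.

Posterior: Gamma(shape=30.8, rate=6.8)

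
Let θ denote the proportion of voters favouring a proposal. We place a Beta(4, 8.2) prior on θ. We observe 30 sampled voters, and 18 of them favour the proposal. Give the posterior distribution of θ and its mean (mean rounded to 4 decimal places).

The binomial likelihood is conjugate to the Beta prior: with 18 successes and 12 failures, the posterior is Beta(4+18, 8.2+12) = Beta(22, 20.2).
E[θ | data] = 22/(22+20.2) = 0.5213.

Posterior: Beta(22, 20.2); mean ≈ 0.5213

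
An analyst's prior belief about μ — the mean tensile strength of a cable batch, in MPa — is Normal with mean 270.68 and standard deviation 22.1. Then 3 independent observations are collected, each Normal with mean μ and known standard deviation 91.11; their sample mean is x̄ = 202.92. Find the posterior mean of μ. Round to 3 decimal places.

With known σ, the Normal prior is conjugate. Weight on the data is w = (n/σ²)/(n/σ² + 1/τ₀²) = 0.00036140/(0.00036140+0.00204746) = 0.15003.
Posterior mean = w·x̄ + (1−w)·μ₀ = 0.15003·202.92 + 0.84997·270.68 = 260.514.

Posterior mean ≈ 260.514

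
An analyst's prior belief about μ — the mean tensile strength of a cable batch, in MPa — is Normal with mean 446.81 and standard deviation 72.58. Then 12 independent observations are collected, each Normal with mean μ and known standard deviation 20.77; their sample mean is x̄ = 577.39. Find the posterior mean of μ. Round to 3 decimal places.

Prior precision 1/τ₀² = 1/72.58² = 0.00018983; data precision n/σ² = 12/20.77² = 0.0278169.
Posterior precision = 0.00018983 + 0.0278169 = 0.0280067.
Posterior mean = (0.00018983·446.81 + 0.0278169·577.39) / 0.0280067 = 576.505.

Posterior mean ≈ 576.505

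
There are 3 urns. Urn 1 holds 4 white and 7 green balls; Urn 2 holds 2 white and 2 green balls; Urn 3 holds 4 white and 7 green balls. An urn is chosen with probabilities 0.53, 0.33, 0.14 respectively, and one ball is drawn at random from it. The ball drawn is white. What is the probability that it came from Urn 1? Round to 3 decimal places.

Posterior probability ≈ 0.472

P(white|Urn 1) = 0.3636; P(white|Urn 2) = 0.5; P(white|Urn 3) = 0.3636.
Prior × likelihood for each source: 0.53·0.3636=0.1927, 0.33·0.5=0.1650, 0.14·0.3636=0.05091. Summing gives P(white) = 0.40864.
P(Urn 1 | white) = 0.1927 / 0.40864 = 0.472.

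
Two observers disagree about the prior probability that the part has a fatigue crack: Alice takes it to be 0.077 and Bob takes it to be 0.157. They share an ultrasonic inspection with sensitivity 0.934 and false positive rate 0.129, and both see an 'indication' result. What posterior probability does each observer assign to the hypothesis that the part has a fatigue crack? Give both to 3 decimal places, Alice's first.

Alice: 0.377; Bob: 0.574

P('+'|H) = 0.934, P('+'|¬H) = 0.129.
Alice: numerator 0.934·0.077 = 0.071918; evidence = 0.071918+0.129·0.923 = 0.19099; posterior = 0.377.
Bob: numerator 0.934·0.157 = 0.14664; evidence = 0.14664+0.129·0.843 = 0.25539; posterior = 0.574.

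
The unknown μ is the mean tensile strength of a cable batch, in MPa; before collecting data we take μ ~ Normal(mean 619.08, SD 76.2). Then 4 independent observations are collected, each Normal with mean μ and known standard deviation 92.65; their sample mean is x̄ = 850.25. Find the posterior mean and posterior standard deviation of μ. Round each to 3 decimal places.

Posterior mean ≈ 787.868; posterior SD ≈ 39.584

Prior precision 1/τ₀² = 1/76.2² = 0.00017222; data precision n/σ² = 4/92.65² = 0.00046598.
Posterior precision = 0.00017222 + 0.00046598 = 0.00063820, giving posterior SD = 1/√0.00063820 = 39.584.
Posterior mean = (0.00017222·619.08 + 0.00046598·850.25) / 0.00063820 = 787.868.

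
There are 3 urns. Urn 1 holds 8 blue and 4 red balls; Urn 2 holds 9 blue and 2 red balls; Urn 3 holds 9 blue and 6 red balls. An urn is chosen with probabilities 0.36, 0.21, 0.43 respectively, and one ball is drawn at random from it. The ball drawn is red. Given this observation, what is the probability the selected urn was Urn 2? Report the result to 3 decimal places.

Tabulate prior·likelihood by source: [1] prior 0.36, lik 0.3333, product 0.1200; [2] prior 0.21, lik 0.1818, product 0.03818; [3] prior 0.43, lik 0.4, product 0.1720.
Normalizing constant = 0.33018; the posterior for Urn 2 is its product over the sum, 0.03818/0.33018 = 0.116.

Posterior probability ≈ 0.116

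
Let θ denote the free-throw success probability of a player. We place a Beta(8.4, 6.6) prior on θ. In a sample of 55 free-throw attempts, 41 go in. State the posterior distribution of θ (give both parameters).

Observing 41 successes and 14 failures updates Beta(8.4, 6.6) by adding the success and failure counts to the two shape parameters: α = 8.4+41 = 49.4, β = 6.6+14 = 20.6.

Posterior: Beta(49.4, 20.6)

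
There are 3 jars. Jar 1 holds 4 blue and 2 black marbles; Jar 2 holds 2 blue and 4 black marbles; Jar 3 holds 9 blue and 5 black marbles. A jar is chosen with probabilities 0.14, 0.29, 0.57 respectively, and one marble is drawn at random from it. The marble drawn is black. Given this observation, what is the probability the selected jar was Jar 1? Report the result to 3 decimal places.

Posterior probability ≈ 0.105

P(black|Jar 1) = 0.3333; P(black|Jar 2) = 0.6667; P(black|Jar 3) = 0.3571.
Prior × likelihood for each source: 0.14·0.3333=0.04667, 0.29·0.6667=0.1933, 0.57·0.3571=0.2036. Summing gives P(black) = 0.44357.
P(Jar 1 | black) = 0.04667 / 0.44357 = 0.105.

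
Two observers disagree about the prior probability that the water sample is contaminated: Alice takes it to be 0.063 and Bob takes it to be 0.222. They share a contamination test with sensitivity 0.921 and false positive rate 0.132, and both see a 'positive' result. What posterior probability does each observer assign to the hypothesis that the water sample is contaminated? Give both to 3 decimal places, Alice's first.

Alice: 0.319; Bob: 0.666

P('+'|H) = 0.921, P('+'|¬H) = 0.132.
Alice: numerator 0.921·0.063 = 0.058023; evidence = 0.058023+0.132·0.937 = 0.18171; posterior = 0.319.
Bob: numerator 0.921·0.222 = 0.20446; evidence = 0.20446+0.132·0.778 = 0.30716; posterior = 0.666.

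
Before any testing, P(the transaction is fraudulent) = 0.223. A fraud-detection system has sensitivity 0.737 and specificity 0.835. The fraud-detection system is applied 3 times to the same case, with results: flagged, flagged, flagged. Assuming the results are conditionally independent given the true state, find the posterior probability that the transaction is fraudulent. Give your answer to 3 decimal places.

Posterior P(H) ≈ 0.962

Let H be the event that the transaction is fraudulent; start with P(H) = 0.223. P('flagged'|H) = 0.737, P('flagged'|¬H) = 0.165.
Update on result 1 ('flagged'): P(H) ← 0.737·0.2230 / (0.737·0.2230 + 0.165·0.7770) = 0.16435/0.29256 = 0.5618.
Update on result 2 ('flagged'): P(H) ← 0.737·0.5618 / (0.737·0.5618 + 0.165·0.4382) = 0.41403/0.48634 = 0.8513.
Update on result 3 ('flagged'): P(H) ← 0.737·0.8513 / (0.737·0.8513 + 0.165·0.1487) = 0.62743/0.65196 = 0.9624.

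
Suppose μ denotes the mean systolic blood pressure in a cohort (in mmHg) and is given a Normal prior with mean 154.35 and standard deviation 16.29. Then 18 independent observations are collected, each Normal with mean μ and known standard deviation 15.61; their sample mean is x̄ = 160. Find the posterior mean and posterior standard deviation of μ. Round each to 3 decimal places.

With known σ, the Normal prior is conjugate. Weight on the data is w = (n/σ²)/(n/σ² + 1/τ₀²) = 0.0738698/(0.0738698+0.00376841) = 0.95146.
Posterior mean = w·x̄ + (1−w)·μ₀ = 0.95146·160 + 0.048538·154.35 = 159.726. Posterior variance = 1/(0.0738698+0.00376841) = 12.8803, so SD = 3.589.

Posterior mean ≈ 159.726; posterior SD ≈ 3.589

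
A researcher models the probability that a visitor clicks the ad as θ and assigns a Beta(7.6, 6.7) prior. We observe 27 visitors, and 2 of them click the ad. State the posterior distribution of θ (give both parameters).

Posterior: Beta(9.6, 31.7)

The binomial likelihood is conjugate to the Beta prior: with 2 successes and 25 failures, the posterior is Beta(7.6+2, 6.7+25) = Beta(9.6, 31.7).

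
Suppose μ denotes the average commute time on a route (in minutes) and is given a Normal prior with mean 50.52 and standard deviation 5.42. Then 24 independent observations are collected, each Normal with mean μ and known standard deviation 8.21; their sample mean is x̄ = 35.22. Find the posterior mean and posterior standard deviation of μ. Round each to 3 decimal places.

Prior precision 1/τ₀² = 1/5.42² = 0.0340409; data precision n/σ² = 24/8.21² = 0.356061.
Posterior precision = 0.0340409 + 0.356061 = 0.390102, giving posterior SD = 1/√0.390102 = 1.601.
Posterior mean = (0.0340409·50.52 + 0.356061·35.22) / 0.390102 = 36.555.

Posterior mean ≈ 36.555; posterior SD ≈ 1.601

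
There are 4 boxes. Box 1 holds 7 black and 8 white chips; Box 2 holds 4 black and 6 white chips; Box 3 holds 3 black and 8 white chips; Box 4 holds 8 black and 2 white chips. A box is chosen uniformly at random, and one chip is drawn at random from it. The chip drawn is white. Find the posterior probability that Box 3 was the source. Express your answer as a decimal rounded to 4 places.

Tabulate prior·likelihood by source: [1] prior 0.25, lik 0.5333, product 0.1333; [2] prior 0.25, lik 0.6, product 0.1500; [3] prior 0.25, lik 0.7273, product 0.1818; [4] prior 0.25, lik 0.2, product 0.05000.
Normalizing constant = 0.51515; the posterior for Box 3 is its product over the sum, 0.1818/0.51515 = 0.3529.

Posterior probability ≈ 0.3529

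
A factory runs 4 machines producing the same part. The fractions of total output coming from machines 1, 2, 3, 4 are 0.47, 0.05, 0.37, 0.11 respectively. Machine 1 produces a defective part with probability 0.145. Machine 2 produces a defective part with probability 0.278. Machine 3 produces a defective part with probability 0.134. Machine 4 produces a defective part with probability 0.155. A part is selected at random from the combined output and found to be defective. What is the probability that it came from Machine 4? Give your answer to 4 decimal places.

Posterior probability ≈ 0.1147

Tabulate prior·likelihood by source: [1] prior 0.47, lik 0.145, product 0.06815; [2] prior 0.05, lik 0.278, product 0.01390; [3] prior 0.37, lik 0.134, product 0.04958; [4] prior 0.11, lik 0.155, product 0.01705.
Normalizing constant = 0.14868; the posterior for Machine 4 is its product over the sum, 0.01705/0.14868 = 0.1147.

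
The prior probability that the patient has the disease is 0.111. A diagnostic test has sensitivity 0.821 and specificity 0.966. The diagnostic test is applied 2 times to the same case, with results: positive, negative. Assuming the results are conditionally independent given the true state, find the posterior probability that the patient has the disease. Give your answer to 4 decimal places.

Posterior P(H) ≈ 0.3584

With H the event that the patient has the disease, the joint likelihood of the observed sequence is P(data|H) = 0.821·0.179 = 0.14696 and P(data|¬H) = 0.034·0.966 = 0.032844.
Bayes: P(H|data) = 0.111·0.14696 / (0.111·0.14696 + 0.889·0.032844) = 0.016312/0.045511 = 0.3584.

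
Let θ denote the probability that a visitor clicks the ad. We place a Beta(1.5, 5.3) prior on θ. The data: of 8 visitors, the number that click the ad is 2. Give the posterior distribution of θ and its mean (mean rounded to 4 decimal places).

The binomial likelihood is conjugate to the Beta prior: with 2 successes and 6 failures, the posterior is Beta(1.5+2, 5.3+6) = Beta(3.5, 11.3).
E[θ | data] = 3.5/(3.5+11.3) = 0.2365.

Posterior: Beta(3.5, 11.3); mean ≈ 0.2365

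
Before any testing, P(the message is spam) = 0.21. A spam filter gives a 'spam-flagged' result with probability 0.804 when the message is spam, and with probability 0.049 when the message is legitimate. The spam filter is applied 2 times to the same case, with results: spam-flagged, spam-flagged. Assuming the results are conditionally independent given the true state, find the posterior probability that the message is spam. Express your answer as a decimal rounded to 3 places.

With H the event that the message is spam, the joint likelihood of the observed sequence is P(data|H) = 0.804·0.804 = 0.64642 and P(data|¬H) = 0.049·0.049 = 0.0024010.
Bayes: P(H|data) = 0.21·0.64642 / (0.21·0.64642 + 0.79·0.0024010) = 0.13575/0.13764 = 0.9862.

Posterior P(H) ≈ 0.986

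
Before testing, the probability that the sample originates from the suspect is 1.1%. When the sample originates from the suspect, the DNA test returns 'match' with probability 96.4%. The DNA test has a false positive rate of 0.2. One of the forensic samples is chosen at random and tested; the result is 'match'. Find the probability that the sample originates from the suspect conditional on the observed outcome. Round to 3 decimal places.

P(H | E) ≈ 0.051

Write H for 'the sample originates from the suspect'. Prior odds H:¬H = 0.011/0.989 = 0.011122. For the 'match' outcome, the likelihood ratio is 0.964/0.2 = 4.8200.
Posterior odds = 0.011122 × 4.8200 = 0.053610, so P(H|E) = 0.053610/(1+0.053610) = 0.051.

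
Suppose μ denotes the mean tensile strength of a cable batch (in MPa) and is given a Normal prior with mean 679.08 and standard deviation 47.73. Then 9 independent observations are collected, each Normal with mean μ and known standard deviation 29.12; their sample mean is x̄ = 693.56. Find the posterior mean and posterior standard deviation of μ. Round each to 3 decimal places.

Posterior mean ≈ 692.985; posterior SD ≈ 9.512

With known σ, the Normal prior is conjugate. Weight on the data is w = (n/σ²)/(n/σ² + 1/τ₀²) = 0.0106135/(0.0106135+0.00043895) = 0.96028.
Posterior mean = w·x̄ + (1−w)·μ₀ = 0.96028·693.56 + 0.039715·679.08 = 692.985. Posterior variance = 1/(0.0106135+0.00043895) = 90.4774, so SD = 9.512.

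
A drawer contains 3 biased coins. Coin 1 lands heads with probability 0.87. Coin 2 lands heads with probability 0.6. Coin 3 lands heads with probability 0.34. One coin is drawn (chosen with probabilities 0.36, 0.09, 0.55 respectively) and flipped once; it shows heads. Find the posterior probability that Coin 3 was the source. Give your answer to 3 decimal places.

Posterior probability ≈ 0.337

P(heads|C1) = 0.87; P(heads|C2) = 0.6; P(heads|C3) = 0.34.
Prior × likelihood for each source: 0.36·0.87=0.3132, 0.09·0.6=0.05400, 0.55·0.34=0.1870. Summing gives P(heads) = 0.55420.
P(Coin 3 | heads) = 0.1870 / 0.55420 = 0.337.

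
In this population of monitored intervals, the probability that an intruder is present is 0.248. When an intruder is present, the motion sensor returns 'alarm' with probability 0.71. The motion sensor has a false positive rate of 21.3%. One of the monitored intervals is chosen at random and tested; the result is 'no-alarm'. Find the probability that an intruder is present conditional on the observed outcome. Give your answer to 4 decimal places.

Let H be the event that an intruder is present. P(H) = 0.248, so P(¬H) = 0.752. With E the 'no-alarm' result, P(E|H) = 0.29 and P(E|¬H) = 0.787.
P(E) = 0.29·0.248 + 0.787·0.752 = 0.071920 + 0.59182 = 0.66374.
By Bayes' theorem, P(H|E) = 0.071920 / 0.66374 = 0.1084.

P(H | E) ≈ 0.1084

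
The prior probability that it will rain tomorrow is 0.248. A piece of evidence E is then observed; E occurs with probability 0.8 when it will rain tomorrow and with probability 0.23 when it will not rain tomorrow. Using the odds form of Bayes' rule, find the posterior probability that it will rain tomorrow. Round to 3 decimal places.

Prior odds = 0.248/(1−0.248) = 0.32979. In log-odds, ln(0.32979) = -1.1093.
Add log likelihood ratio: ln(3.4783) = 1.2465.
Posterior log-odds = 0.13722, so posterior odds = exp(0.13722) = 1.1471. Converting, P(H|E) = 1.1471/2.1471 = 0.534.

Posterior probability ≈ 0.534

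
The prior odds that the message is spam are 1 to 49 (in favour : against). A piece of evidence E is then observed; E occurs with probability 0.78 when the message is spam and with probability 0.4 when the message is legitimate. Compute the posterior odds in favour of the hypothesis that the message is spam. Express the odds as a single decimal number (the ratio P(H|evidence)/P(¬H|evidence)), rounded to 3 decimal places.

Prior odds = 1/49 = 0.020408. In log-odds, ln(0.020408) = -3.8918.
Add log likelihood ratio: ln(1.9500) = 0.66783.
Posterior log-odds = -3.2240, so posterior odds = exp(-3.2240) = 0.039796.

Posterior odds ≈ 0.040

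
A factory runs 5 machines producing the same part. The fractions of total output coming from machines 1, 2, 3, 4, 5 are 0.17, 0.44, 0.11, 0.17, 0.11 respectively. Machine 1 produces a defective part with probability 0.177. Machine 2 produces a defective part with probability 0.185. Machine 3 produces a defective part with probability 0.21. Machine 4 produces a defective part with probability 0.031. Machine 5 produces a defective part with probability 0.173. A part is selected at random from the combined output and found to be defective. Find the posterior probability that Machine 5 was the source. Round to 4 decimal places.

Tabulate prior·likelihood by source: [1] prior 0.17, lik 0.177, product 0.03009; [2] prior 0.44, lik 0.185, product 0.08140; [3] prior 0.11, lik 0.21, product 0.02310; [4] prior 0.17, lik 0.031, product 0.005270; [5] prior 0.11, lik 0.173, product 0.01903.
Normalizing constant = 0.15889; the posterior for Machine 5 is its product over the sum, 0.01903/0.15889 = 0.1198.

Posterior probability ≈ 0.1198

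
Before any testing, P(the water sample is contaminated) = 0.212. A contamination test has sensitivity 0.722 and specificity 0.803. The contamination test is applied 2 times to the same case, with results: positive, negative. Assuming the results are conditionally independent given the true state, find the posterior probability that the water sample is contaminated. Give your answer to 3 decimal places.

Posterior P(H) ≈ 0.254

With H the event that the water sample is contaminated, the joint likelihood of the observed sequence is P(data|H) = 0.722·0.278 = 0.20072 and P(data|¬H) = 0.197·0.803 = 0.15819.
Bayes: P(H|data) = 0.212·0.20072 / (0.212·0.20072 + 0.788·0.15819) = 0.042552/0.16721 = 0.2545.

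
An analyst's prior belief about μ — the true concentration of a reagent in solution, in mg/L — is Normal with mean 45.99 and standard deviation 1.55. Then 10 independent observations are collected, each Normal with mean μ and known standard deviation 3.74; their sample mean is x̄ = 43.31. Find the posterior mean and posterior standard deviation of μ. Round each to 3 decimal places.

Posterior mean ≈ 44.296; posterior SD ≈ 0.940

Prior precision 1/τ₀² = 1/1.55² = 0.416233; data precision n/σ² = 10/3.74² = 0.714919.
Posterior precision = 0.416233 + 0.714919 = 1.13115, giving posterior SD = 1/√1.13115 = 0.940.
Posterior mean = (0.416233·45.99 + 0.714919·43.31) / 1.13115 = 44.296.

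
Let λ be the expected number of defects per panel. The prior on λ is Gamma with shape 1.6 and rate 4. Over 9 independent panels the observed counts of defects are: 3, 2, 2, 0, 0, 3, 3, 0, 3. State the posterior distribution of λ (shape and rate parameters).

The Poisson likelihood adds the total count to the shape and the number of exposure periods to the rate. Here ∑xᵢ = 16 and n = 9, so shape 1.6→17.6 and rate 4→13.

Posterior: Gamma(shape=17.6, rate=13)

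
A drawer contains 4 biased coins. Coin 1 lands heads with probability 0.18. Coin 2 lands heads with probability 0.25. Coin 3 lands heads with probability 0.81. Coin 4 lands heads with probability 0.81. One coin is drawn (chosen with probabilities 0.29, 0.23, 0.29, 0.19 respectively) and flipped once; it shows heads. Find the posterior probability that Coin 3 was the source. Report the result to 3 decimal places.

P(heads|C1) = 0.18; P(heads|C2) = 0.25; P(heads|C3) = 0.81; P(heads|C4) = 0.81.
Prior × likelihood for each source: 0.29·0.18=0.05220, 0.23·0.25=0.05750, 0.29·0.81=0.2349, 0.19·0.81=0.1539. Summing gives P(heads) = 0.49850.
P(Coin 3 | heads) = 0.2349 / 0.49850 = 0.471.

Posterior probability ≈ 0.471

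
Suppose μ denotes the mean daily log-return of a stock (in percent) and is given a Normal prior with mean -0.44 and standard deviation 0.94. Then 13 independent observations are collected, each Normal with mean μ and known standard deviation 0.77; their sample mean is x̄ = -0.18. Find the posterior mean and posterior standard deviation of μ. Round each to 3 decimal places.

Posterior mean ≈ -0.193; posterior SD ≈ 0.208

Prior precision 1/τ₀² = 1/0.94² = 1.13173; data precision n/σ² = 13/0.77² = 21.9261.
Posterior precision = 1.13173 + 21.9261 = 23.0579, giving posterior SD = 1/√23.0579 = 0.208.
Posterior mean = (1.13173·-0.44 + 21.9261·-0.18) / 23.0579 = -0.193.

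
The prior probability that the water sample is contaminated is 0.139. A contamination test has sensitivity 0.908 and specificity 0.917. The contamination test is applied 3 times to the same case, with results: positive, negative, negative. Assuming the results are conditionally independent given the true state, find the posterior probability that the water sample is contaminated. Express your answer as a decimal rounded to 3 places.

With H the event that the water sample is contaminated, the joint likelihood of the observed sequence is P(data|H) = 0.908·0.092·0.092 = 0.0076853 and P(data|¬H) = 0.083·0.917·0.917 = 0.069794.
Bayes: P(H|data) = 0.139·0.0076853 / (0.139·0.0076853 + 0.861·0.069794) = 0.0010683/0.061161 = 0.0175.

Posterior P(H) ≈ 0.017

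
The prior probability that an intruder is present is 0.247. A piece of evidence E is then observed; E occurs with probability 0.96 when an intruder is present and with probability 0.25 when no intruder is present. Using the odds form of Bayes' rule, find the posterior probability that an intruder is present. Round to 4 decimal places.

Prior odds = 0.247/(1−0.247) = 0.32802.
Likelihood ratio for E = 0.96/0.25 = 3.8400.
Posterior odds = prior odds × LR = 1.2596.
Posterior probability = odds/(1+odds) = 1.2596/2.2596 = 0.5574.

Posterior probability ≈ 0.5574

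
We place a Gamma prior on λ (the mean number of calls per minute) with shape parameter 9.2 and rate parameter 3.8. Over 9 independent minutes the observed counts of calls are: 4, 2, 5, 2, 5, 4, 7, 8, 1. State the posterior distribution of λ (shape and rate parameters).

Total count ∑xᵢ = 38 over n = 9 minutes.
Gamma is conjugate to the Poisson likelihood: posterior is Gamma(shape = 9.2+38 = 47.2, rate = 3.8+9 = 12.8).

Posterior: Gamma(shape=47.2, rate=12.8)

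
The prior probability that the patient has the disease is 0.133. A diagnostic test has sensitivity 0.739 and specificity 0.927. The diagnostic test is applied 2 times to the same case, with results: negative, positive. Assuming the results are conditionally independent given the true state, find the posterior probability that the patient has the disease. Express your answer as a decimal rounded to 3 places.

Posterior P(H) ≈ 0.304

With H the event that the patient has the disease, the joint likelihood of the observed sequence is P(data|H) = 0.261·0.739 = 0.19288 and P(data|¬H) = 0.927·0.073 = 0.067671.
Bayes: P(H|data) = 0.133·0.19288 / (0.133·0.19288 + 0.867·0.067671) = 0.025653/0.084324 = 0.3042.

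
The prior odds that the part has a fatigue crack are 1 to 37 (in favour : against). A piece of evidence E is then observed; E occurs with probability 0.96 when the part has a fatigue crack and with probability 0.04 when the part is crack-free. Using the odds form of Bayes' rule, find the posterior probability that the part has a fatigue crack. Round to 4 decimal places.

Prior odds = 1/37 = 0.027027. In log-odds, ln(0.027027) = -3.6109.
Add log likelihood ratio: ln(24.000) = 3.1781.
Posterior log-odds = -0.43286, so posterior odds = exp(-0.43286) = 0.64865. Converting, P(H|E) = 0.64865/1.6486 = 0.3934.

Posterior probability ≈ 0.3934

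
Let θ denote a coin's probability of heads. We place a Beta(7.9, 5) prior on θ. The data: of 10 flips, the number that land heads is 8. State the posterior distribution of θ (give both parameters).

Posterior: Beta(15.9, 7)

Observing 8 successes and 2 failures updates Beta(7.9, 5) by adding the success and failure counts to the two shape parameters: α = 7.9+8 = 15.9, β = 5+2 = 7.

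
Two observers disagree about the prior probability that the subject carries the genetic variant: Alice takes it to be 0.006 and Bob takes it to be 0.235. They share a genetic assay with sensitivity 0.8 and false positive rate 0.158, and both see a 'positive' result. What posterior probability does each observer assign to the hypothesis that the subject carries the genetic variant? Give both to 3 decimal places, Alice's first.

Alice: 0.030; Bob: 0.609

The likelihood ratio for a 'positive' result is 0.8/0.158 = 5.0633.
Alice: prior odds 0.006/0.994 = 0.0060362; posterior odds 0.030563; posterior probability 0.030.
Bob: prior odds 0.235/0.765 = 0.30719; posterior odds 1.5554; posterior probability 0.609.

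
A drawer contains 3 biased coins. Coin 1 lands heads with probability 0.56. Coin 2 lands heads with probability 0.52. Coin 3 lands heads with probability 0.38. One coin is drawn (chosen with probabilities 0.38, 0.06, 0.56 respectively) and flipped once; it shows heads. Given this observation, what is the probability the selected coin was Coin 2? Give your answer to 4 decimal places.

P(heads|C1) = 0.56; P(heads|C2) = 0.52; P(heads|C3) = 0.38.
Prior × likelihood for each source: 0.38·0.56=0.2128, 0.06·0.52=0.03120, 0.56·0.38=0.2128. Summing gives P(heads) = 0.45680.
P(Coin 2 | heads) = 0.03120 / 0.45680 = 0.0683.

Posterior probability ≈ 0.0683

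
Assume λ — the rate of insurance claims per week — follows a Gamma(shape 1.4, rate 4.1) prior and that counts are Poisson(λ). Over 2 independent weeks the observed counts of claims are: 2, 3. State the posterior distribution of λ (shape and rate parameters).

Posterior: Gamma(shape=6.4, rate=6.1)

Total count ∑xᵢ = 5 over n = 2 weeks.
Gamma is conjugate to the Poisson likelihood: posterior is Gamma(shape = 1.4+5 = 6.4, rate = 4.1+2 = 6.1).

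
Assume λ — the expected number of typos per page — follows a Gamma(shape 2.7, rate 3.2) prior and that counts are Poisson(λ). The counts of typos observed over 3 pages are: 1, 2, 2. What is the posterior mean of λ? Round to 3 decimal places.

The Poisson likelihood adds the total count to the shape and the number of exposure periods to the rate. Here ∑xᵢ = 5 and n = 3, so shape 2.7→7.7 and rate 3.2→6.2.
Posterior mean = shape/rate = 7.7/6.2 = 1.242.

Posterior mean ≈ 1.242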